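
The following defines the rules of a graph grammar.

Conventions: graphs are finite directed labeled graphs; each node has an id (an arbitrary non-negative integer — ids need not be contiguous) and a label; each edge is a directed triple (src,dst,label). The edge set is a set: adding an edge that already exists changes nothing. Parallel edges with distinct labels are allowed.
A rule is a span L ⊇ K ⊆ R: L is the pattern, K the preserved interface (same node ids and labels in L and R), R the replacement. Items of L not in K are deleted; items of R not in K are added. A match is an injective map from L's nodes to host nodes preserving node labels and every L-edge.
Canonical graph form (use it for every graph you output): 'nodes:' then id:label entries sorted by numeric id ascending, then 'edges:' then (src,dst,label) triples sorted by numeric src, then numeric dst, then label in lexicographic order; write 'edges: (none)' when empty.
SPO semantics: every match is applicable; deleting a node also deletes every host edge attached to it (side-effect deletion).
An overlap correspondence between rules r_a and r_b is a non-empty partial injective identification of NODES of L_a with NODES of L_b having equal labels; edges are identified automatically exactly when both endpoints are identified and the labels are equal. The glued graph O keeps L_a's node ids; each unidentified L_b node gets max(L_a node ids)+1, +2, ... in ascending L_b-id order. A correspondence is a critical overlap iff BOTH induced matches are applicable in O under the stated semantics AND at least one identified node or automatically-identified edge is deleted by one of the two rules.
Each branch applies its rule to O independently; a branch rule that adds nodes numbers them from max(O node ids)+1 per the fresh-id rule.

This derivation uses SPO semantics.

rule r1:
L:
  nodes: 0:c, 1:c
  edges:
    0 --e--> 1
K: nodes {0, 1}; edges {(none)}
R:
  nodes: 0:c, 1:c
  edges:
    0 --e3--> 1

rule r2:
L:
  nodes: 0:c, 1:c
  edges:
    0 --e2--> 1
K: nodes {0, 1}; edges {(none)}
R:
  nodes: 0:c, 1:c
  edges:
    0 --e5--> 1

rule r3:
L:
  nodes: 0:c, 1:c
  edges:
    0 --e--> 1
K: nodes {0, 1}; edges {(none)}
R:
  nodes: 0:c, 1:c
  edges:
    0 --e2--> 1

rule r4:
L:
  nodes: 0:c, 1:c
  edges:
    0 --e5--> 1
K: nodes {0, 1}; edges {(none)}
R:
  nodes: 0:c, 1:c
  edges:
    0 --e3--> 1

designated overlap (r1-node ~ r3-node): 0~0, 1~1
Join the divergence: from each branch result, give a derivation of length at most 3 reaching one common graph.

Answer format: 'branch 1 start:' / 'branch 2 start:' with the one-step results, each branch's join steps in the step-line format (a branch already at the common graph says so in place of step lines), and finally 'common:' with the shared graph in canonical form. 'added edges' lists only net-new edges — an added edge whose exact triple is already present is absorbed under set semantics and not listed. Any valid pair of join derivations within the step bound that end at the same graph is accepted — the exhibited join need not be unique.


branch 1 start:
nodes: 0:c, 1:c
edges: (0,1,e3)
branch 2 start:
nodes: 0:c, 1:c
edges: (0,1,e2)
branch 1: already at the common graph (0 steps)
branch 2 step 1: rule r2; match: 0->0, 1->1; deleted nodes (none); deleted edges (0,1,e2); added nodes (none); added edges (0,1,e5); result: nodes: 0:c, 1:c edges: (0,1,e5)
branch 2 step 2: rule r4; match: 0->0, 1->1; deleted nodes (none); deleted edges (0,1,e5); added nodes (none); added edges (0,1,e3); result: nodes: 0:c, 1:c edges: (0,1,e3)
common:
nodes: 0:c, 1:c
edges: (0,1,e3)


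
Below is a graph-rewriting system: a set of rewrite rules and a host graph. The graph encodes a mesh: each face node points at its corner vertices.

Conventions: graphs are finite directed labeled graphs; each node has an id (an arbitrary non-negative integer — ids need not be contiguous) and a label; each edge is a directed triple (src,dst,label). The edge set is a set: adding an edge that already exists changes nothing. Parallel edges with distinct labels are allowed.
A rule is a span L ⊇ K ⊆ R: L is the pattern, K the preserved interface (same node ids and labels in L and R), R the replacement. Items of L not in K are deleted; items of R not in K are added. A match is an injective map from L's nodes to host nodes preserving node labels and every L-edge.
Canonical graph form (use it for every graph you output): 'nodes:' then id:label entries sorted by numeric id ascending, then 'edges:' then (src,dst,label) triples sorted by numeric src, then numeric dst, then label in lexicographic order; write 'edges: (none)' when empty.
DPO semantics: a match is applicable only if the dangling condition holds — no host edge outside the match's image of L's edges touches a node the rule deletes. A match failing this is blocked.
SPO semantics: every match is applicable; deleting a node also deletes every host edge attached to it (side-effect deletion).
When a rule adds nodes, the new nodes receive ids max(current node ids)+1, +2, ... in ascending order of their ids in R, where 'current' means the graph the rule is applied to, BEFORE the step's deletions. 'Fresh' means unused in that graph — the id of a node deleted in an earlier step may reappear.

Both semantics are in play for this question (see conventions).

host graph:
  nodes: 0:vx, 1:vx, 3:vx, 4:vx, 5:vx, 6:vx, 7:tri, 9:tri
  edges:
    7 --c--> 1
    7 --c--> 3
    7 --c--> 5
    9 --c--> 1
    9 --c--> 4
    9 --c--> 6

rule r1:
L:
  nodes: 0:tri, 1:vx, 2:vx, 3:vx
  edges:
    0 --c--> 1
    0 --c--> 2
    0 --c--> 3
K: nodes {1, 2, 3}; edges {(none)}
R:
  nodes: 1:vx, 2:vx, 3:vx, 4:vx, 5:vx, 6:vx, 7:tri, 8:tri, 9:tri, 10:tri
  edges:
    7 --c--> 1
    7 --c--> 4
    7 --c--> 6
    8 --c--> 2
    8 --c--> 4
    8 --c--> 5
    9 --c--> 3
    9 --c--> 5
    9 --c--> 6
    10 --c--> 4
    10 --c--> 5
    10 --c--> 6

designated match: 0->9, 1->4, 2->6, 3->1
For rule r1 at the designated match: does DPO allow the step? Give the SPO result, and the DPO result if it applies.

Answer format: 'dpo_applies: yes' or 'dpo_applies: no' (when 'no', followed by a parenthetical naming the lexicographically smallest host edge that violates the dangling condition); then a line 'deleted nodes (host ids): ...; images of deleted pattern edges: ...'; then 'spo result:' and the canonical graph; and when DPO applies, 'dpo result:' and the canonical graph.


dpo_applies: yes
deleted nodes (host ids): 9; images of deleted pattern edges: (9,1,c); (9,4,c); (9,6,c)
spo result:
nodes: 0:vx, 1:vx, 3:vx, 4:vx, 5:vx, 6:vx, 7:tri, 10:vx, 11:vx, 12:vx, 13:tri, 14:tri, 15:tri, 16:tri
edges: (7,1,c); (7,3,c); (7,5,c); (13,4,c); (13,10,c); (13,12,c); (14,6,c); (14,10,c); (14,11,c); (15,1,c); (15,11,c); (15,12,c); (16,10,c); (16,11,c); (16,12,c)
dpo result:
nodes: 0:vx, 1:vx, 3:vx, 4:vx, 5:vx, 6:vx, 7:tri, 10:vx, 11:vx, 12:vx, 13:tri, 14:tri, 15:tri, 16:tri
edges: (7,1,c); (7,3,c); (7,5,c); (13,4,c); (13,10,c); (13,12,c); (14,6,c); (14,10,c); (14,11,c); (15,1,c); (15,11,c); (15,12,c); (16,10,c); (16,11,c); (16,12,c)


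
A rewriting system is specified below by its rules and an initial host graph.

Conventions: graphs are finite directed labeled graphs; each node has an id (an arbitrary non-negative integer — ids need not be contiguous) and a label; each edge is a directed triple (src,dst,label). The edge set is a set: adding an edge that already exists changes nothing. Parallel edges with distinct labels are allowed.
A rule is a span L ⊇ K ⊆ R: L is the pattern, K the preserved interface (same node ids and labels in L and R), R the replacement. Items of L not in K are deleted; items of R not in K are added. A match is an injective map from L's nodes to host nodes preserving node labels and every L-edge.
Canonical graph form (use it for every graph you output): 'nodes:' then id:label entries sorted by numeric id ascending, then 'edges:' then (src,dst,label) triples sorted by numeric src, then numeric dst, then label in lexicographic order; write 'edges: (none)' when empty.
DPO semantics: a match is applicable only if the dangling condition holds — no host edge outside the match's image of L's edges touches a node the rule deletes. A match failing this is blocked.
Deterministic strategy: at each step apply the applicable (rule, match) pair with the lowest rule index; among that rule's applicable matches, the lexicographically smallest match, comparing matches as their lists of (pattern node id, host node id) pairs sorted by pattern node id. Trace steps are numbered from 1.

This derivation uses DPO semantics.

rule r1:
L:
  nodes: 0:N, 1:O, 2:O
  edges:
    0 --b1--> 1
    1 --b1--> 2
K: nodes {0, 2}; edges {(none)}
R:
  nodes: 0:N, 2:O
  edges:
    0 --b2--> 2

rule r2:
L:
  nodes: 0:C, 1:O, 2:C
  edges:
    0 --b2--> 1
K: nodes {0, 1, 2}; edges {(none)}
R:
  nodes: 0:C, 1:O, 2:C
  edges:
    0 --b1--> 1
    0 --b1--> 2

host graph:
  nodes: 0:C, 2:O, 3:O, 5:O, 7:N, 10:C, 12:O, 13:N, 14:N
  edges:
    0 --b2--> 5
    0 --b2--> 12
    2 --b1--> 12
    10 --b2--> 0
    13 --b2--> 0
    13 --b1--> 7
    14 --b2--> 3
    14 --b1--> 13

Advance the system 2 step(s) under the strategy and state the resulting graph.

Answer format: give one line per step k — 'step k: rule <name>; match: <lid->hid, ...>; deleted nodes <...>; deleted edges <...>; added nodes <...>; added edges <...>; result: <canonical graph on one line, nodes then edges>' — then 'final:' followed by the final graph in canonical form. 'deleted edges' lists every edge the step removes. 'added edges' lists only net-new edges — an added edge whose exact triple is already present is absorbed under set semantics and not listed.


step 1: rule r2; match: 0->0, 1->5, 2->10; deleted nodes (none); deleted edges (0,5,b2); added nodes (none); added edges (0,5,b1); (0,10,b1); result: nodes: 0:C, 2:O, 3:O, 5:O, 7:N, 10:C, 12:O, 13:N, 14:N edges: (0,5,b1); (0,10,b1); (0,12,b2); (2,12,b1); (10,0,b2); (13,0,b2); (13,7,b1); (14,3,b2); (14,13,b1)
step 2: rule r2; match: 0->0, 1->12, 2->10; deleted nodes (none); deleted edges (0,12,b2); added nodes (none); added edges (0,12,b1); result: nodes: 0:C, 2:O, 3:O, 5:O, 7:N, 10:C, 12:O, 13:N, 14:N edges: (0,5,b1); (0,10,b1); (0,12,b1); (2,12,b1); (10,0,b2); (13,0,b2); (13,7,b1); (14,3,b2); (14,13,b1)
final:
nodes: 0:C, 2:O, 3:O, 5:O, 7:N, 10:C, 12:O, 13:N, 14:N
edges: (0,5,b1); (0,10,b1); (0,12,b1); (2,12,b1); (10,0,b2); (13,0,b2); (13,7,b1); (14,3,b2); (14,13,b1)


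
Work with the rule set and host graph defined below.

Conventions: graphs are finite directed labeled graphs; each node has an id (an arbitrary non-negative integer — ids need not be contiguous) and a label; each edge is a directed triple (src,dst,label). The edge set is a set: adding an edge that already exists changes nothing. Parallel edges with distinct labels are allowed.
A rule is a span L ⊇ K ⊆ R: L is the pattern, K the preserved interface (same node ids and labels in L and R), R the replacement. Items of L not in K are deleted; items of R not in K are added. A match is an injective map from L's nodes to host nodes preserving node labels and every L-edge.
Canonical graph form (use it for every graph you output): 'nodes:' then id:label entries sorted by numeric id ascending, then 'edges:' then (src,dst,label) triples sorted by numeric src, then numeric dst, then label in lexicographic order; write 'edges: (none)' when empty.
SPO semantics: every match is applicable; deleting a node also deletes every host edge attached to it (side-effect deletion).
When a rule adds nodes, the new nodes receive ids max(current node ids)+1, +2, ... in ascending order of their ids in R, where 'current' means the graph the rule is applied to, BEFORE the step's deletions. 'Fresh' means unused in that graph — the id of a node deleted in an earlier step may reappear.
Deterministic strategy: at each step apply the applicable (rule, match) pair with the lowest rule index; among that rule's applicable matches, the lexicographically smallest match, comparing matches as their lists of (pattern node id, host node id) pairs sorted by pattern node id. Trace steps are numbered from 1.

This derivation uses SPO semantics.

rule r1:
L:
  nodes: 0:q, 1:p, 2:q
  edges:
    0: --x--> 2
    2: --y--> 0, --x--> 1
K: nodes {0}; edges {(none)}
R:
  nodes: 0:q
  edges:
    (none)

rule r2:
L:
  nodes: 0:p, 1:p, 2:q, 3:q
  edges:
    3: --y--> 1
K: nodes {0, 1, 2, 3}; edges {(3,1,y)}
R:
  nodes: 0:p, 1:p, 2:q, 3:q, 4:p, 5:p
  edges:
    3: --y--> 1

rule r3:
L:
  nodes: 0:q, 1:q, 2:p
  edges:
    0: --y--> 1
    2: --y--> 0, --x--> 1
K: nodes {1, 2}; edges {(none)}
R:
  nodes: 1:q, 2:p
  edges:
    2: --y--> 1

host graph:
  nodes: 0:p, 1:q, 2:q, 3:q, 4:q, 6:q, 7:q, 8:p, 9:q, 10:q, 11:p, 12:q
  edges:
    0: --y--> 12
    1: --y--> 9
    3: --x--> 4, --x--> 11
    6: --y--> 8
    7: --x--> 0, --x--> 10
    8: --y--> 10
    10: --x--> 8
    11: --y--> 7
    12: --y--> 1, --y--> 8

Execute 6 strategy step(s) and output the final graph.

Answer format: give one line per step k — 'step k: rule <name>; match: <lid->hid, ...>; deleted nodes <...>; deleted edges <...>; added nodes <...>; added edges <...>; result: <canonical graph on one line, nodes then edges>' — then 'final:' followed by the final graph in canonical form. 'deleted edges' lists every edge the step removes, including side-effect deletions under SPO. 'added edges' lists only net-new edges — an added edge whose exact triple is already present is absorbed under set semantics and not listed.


step 1: rule r2; match: 0->0, 1->8, 2->1, 3->6; deleted nodes (none); deleted edges (none); added nodes 13, 14; added edges (none); result: nodes: 0:p, 1:q, 2:q, 3:q, 4:q, 6:q, 7:q, 8:p, 9:q, 10:q, 11:p, 12:q, 13:p, 14:p edges: (0,12,y); (1,9,y); (3,4,x); (3,11,x); (6,8,y); (7,0,x); (7,10,x); (8,10,y); (10,8,x); (11,7,y); (12,1,y); (12,8,y)
step 2: rule r2; match: 0->0, 1->8, 2->1, 3->6; deleted nodes (none); deleted edges (none); added nodes 15, 16; added edges (none); result: nodes: 0:p, 1:q, 2:q, 3:q, 4:q, 6:q, 7:q, 8:p, 9:q, 10:q, 11:p, 12:q, 13:p, 14:p, 15:p, 16:p edges: (0,12,y); (1,9,y); (3,4,x); (3,11,x); (6,8,y); (7,0,x); (7,10,x); (8,10,y); (10,8,x); (11,7,y); (12,1,y); (12,8,y)
step 3: rule r2; match: 0->0, 1->8, 2->1, 3->6; deleted nodes (none); deleted edges (none); added nodes 17, 18; added edges (none); result: nodes: 0:p, 1:q, 2:q, 3:q, 4:q, 6:q, 7:q, 8:p, 9:q, 10:q, 11:p, 12:q, 13:p, 14:p, 15:p, 16:p, 17:p, 18:p edges: (0,12,y); (1,9,y); (3,4,x); (3,11,x); (6,8,y); (7,0,x); (7,10,x); (8,10,y); (10,8,x); (11,7,y); (12,1,y); (12,8,y)
step 4: rule r2; match: 0->0, 1->8, 2->1, 3->6; deleted nodes (none); deleted edges (none); added nodes 19, 20; added edges (none); result: nodes: 0:p, 1:q, 2:q, 3:q, 4:q, 6:q, 7:q, 8:p, 9:q, 10:q, 11:p, 12:q, 13:p, 14:p, 15:p, 16:p, 17:p, 18:p, 19:p, 20:p edges: (0,12,y); (1,9,y); (3,4,x); (3,11,x); (6,8,y); (7,0,x); (7,10,x); (8,10,y); (10,8,x); (11,7,y); (12,1,y); (12,8,y)
step 5: rule r2; match: 0->0, 1->8, 2->1, 3->6; deleted nodes (none); deleted edges (none); added nodes 21, 22; added edges (none); result: nodes: 0:p, 1:q, 2:q, 3:q, 4:q, 6:q, 7:q, 8:p, 9:q, 10:q, 11:p, 12:q, 13:p, 14:p, 15:p, 16:p, 17:p, 18:p, 19:p, 20:p, 21:p, 22:p edges: (0,12,y); (1,9,y); (3,4,x); (3,11,x); (6,8,y); (7,0,x); (7,10,x); (8,10,y); (10,8,x); (11,7,y); (12,1,y); (12,8,y)
step 6: rule r2; match: 0->0, 1->8, 2->1, 3->6; deleted nodes (none); deleted edges (none); added nodes 23, 24; added edges (none); result: nodes: 0:p, 1:q, 2:q, 3:q, 4:q, 6:q, 7:q, 8:p, 9:q, 10:q, 11:p, 12:q, 13:p, 14:p, 15:p, 16:p, 17:p, 18:p, 19:p, 20:p, 21:p, 22:p, 23:p, 24:p edges: (0,12,y); (1,9,y); (3,4,x); (3,11,x); (6,8,y); (7,0,x); (7,10,x); (8,10,y); (10,8,x); (11,7,y); (12,1,y); (12,8,y)
final:
nodes: 0:p, 1:q, 2:q, 3:q, 4:q, 6:q, 7:q, 8:p, 9:q, 10:q, 11:p, 12:q, 13:p, 14:p, 15:p, 16:p, 17:p, 18:p, 19:p, 20:p, 21:p, 22:p, 23:p, 24:p
edges: (0,12,y); (1,9,y); (3,4,x); (3,11,x); (6,8,y); (7,0,x); (7,10,x); (8,10,y); (10,8,x); (11,7,y); (12,1,y); (12,8,y)


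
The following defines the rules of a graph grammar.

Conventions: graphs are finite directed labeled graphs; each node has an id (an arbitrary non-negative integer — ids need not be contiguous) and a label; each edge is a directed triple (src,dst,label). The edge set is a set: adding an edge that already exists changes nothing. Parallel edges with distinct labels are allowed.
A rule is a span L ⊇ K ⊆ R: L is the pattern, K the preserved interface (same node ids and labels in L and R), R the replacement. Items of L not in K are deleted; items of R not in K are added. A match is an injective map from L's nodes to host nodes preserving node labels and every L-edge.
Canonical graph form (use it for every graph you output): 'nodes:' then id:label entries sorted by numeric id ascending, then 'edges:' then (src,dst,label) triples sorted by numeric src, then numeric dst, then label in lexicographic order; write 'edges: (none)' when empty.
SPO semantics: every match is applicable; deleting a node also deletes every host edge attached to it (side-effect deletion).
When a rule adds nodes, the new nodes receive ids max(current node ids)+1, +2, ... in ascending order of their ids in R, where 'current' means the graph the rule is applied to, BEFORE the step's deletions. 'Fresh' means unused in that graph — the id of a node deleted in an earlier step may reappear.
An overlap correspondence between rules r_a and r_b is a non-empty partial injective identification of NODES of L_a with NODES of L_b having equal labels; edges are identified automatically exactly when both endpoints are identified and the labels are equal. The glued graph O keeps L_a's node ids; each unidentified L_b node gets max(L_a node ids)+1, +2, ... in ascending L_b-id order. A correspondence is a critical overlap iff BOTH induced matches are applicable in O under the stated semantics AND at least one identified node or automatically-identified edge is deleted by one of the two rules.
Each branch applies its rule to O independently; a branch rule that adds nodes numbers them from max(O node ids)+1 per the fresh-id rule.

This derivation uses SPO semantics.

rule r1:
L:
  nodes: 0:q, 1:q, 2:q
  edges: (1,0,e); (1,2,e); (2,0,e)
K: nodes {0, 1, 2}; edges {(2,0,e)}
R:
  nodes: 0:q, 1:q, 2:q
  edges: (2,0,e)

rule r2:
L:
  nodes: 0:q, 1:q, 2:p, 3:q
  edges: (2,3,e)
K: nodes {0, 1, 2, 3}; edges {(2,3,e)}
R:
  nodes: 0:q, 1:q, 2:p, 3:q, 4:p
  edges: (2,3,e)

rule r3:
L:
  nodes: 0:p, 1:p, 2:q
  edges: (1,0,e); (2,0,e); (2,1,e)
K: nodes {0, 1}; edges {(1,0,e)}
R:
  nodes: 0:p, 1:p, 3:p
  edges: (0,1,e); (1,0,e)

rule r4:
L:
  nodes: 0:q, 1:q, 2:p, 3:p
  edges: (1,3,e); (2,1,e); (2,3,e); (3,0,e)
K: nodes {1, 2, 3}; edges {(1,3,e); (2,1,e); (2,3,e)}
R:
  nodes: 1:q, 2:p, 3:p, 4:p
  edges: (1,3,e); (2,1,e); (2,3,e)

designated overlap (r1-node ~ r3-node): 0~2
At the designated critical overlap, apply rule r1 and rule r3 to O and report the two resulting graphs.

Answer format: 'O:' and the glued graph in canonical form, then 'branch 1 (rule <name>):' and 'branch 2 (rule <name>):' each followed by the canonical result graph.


O:
nodes: 0:q, 1:q, 2:q, 3:p, 4:p
edges: (0,3,e); (0,4,e); (1,0,e); (1,2,e); (2,0,e); (4,3,e)
branch 1 (rule r1):
nodes: 0:q, 1:q, 2:q, 3:p, 4:p
edges: (0,3,e); (0,4,e); (2,0,e); (4,3,e)
branch 2 (rule r3):
nodes: 1:q, 2:q, 3:p, 4:p, 5:p
edges: (1,2,e); (3,4,e); (4,3,e)


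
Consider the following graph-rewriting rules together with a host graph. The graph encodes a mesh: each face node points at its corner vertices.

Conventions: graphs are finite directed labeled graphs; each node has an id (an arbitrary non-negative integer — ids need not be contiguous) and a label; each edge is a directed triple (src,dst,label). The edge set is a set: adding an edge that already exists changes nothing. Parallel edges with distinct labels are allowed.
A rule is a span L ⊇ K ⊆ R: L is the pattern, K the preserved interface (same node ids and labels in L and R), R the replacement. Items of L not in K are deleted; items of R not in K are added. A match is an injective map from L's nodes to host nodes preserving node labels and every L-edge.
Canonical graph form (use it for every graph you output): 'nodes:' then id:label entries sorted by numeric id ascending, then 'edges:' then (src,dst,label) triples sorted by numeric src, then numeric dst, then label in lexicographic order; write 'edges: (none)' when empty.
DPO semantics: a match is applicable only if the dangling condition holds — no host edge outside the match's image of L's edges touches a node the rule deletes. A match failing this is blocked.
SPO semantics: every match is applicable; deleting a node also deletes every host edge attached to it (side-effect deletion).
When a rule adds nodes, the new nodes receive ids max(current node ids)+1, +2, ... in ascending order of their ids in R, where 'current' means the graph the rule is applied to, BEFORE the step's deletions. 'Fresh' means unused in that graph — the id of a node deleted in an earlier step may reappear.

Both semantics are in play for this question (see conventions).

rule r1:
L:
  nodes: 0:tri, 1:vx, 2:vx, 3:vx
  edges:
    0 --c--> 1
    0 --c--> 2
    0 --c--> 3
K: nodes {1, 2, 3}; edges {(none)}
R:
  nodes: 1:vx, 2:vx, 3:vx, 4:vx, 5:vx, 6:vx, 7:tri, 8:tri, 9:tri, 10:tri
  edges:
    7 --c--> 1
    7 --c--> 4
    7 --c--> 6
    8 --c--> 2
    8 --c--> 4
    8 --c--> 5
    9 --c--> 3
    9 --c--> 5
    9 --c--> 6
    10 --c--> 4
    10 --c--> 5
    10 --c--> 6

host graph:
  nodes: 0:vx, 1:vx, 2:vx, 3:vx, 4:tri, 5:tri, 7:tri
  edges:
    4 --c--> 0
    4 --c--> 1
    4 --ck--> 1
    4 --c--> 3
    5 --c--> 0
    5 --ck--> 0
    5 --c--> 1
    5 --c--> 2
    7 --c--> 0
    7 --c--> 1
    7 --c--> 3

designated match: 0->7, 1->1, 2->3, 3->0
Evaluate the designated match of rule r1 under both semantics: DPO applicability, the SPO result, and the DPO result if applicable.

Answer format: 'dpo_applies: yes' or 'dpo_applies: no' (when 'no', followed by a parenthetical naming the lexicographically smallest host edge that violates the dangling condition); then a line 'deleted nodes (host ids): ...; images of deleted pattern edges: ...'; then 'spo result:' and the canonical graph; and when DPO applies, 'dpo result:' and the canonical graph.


dpo_applies: yes
deleted nodes (host ids): 7; images of deleted pattern edges: (7,0,c); (7,1,c); (7,3,c)
spo result:
nodes: 0:vx, 1:vx, 2:vx, 3:vx, 4:tri, 5:tri, 8:vx, 9:vx, 10:vx, 11:tri, 12:tri, 13:tri, 14:tri
edges: (4,0,c); (4,1,c); (4,1,ck); (4,3,c); (5,0,c); (5,0,ck); (5,1,c); (5,2,c); (11,1,c); (11,8,c); (11,10,c); (12,3,c); (12,8,c); (12,9,c); (13,0,c); (13,9,c); (13,10,c); (14,8,c); (14,9,c); (14,10,c)
dpo result:
nodes: 0:vx, 1:vx, 2:vx, 3:vx, 4:tri, 5:tri, 8:vx, 9:vx, 10:vx, 11:tri, 12:tri, 13:tri, 14:tri
edges: (4,0,c); (4,1,c); (4,1,ck); (4,3,c); (5,0,c); (5,0,ck); (5,1,c); (5,2,c); (11,1,c); (11,8,c); (11,10,c); (12,3,c); (12,8,c); (12,9,c); (13,0,c); (13,9,c); (13,10,c); (14,8,c); (14,9,c); (14,10,c)


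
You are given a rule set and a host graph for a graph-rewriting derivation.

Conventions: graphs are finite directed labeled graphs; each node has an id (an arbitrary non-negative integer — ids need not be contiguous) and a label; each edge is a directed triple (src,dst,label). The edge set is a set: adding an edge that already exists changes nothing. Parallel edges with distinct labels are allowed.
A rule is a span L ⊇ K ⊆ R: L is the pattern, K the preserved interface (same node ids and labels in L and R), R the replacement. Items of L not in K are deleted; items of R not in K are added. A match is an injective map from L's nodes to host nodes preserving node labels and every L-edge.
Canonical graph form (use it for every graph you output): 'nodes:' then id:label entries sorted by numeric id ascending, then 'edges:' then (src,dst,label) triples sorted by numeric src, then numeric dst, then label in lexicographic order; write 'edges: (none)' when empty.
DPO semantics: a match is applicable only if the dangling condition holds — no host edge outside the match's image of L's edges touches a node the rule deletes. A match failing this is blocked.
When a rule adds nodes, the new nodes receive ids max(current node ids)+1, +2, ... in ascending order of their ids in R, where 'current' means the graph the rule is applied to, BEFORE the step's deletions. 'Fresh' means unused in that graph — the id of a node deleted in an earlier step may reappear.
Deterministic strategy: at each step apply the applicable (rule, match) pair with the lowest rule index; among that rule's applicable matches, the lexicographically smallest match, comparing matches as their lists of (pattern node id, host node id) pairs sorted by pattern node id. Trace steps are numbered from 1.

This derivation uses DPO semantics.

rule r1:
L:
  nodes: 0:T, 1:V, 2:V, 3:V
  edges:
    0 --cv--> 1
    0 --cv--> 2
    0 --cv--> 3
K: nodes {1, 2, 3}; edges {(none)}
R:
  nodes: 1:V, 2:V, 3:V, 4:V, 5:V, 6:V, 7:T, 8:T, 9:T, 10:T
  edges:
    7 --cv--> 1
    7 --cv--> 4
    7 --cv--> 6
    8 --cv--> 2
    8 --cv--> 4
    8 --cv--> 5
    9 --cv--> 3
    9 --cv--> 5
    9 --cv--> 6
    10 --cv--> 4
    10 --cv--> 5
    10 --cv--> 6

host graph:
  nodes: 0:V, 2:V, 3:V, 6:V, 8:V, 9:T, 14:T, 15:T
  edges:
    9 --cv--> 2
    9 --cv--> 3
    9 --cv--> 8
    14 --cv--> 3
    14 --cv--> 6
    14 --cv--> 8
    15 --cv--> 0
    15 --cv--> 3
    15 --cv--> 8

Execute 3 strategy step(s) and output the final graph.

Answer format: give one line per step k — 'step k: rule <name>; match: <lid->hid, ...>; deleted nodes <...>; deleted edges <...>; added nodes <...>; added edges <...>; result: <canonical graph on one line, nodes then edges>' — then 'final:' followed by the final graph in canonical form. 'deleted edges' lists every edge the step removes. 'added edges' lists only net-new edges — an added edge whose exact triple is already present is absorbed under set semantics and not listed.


step 1: rule r1; match: 0->9, 1->2, 2->3, 3->8; deleted nodes 9; deleted edges (9,2,cv); (9,3,cv); (9,8,cv); added nodes 16, 17, 18, 19, 20, 21, 22; added edges (19,2,cv); (19,16,cv); (19,18,cv); (20,3,cv); (20,16,cv); (20,17,cv); (21,8,cv); (21,17,cv); (21,18,cv); (22,16,cv); (22,17,cv); (22,18,cv); result: nodes: 0:V, 2:V, 3:V, 6:V, 8:V, 14:T, 15:T, 16:V, 17:V, 18:V, 19:T, 20:T, 21:T, 22:T edges: (14,3,cv); (14,6,cv); (14,8,cv); (15,0,cv); (15,3,cv); (15,8,cv); (19,2,cv); (19,16,cv); (19,18,cv); (20,3,cv); (20,16,cv); (20,17,cv); (21,8,cv); (21,17,cv); (21,18,cv); (22,16,cv); (22,17,cv); (22,18,cv)
step 2: rule r1; match: 0->14, 1->3, 2->6, 3->8; deleted nodes 14; deleted edges (14,3,cv); (14,6,cv); (14,8,cv); added nodes 23, 24, 25, 26, 27, 28, 29; added edges (26,3,cv); (26,23,cv); (26,25,cv); (27,6,cv); (27,23,cv); (27,24,cv); (28,8,cv); (28,24,cv); (28,25,cv); (29,23,cv); (29,24,cv); (29,25,cv); result: nodes: 0:V, 2:V, 3:V, 6:V, 8:V, 15:T, 16:V, 17:V, 18:V, 19:T, 20:T, 21:T, 22:T, 23:V, 24:V, 25:V, 26:T, 27:T, 28:T, 29:T edges: (15,0,cv); (15,3,cv); (15,8,cv); (19,2,cv); (19,16,cv); (19,18,cv); (20,3,cv); (20,16,cv); (20,17,cv); (21,8,cv); (21,17,cv); (21,18,cv); (22,16,cv); (22,17,cv); (22,18,cv); (26,3,cv); (26,23,cv); (26,25,cv); (27,6,cv); (27,23,cv); (27,24,cv); (28,8,cv); (28,24,cv); (28,25,cv); (29,23,cv); (29,24,cv); (29,25,cv)
step 3: rule r1; match: 0->15, 1->0, 2->3, 3->8; deleted nodes 15; deleted edges (15,0,cv); (15,3,cv); (15,8,cv); added nodes 30, 31, 32, 33, 34, 35, 36; added edges (33,0,cv); (33,30,cv); (33,32,cv); (34,3,cv); (34,30,cv); (34,31,cv); (35,8,cv); (35,31,cv); (35,32,cv); (36,30,cv); (36,31,cv); (36,32,cv); result: nodes: 0:V, 2:V, 3:V, 6:V, 8:V, 16:V, 17:V, 18:V, 19:T, 20:T, 21:T, 22:T, 23:V, 24:V, 25:V, 26:T, 27:T, 28:T, 29:T, 30:V, 31:V, 32:V, 33:T, 34:T, 35:T, 36:T edges: (19,2,cv); (19,16,cv); (19,18,cv); (20,3,cv); (20,16,cv); (20,17,cv); (21,8,cv); (21,17,cv); (21,18,cv); (22,16,cv); (22,17,cv); (22,18,cv); (26,3,cv); (26,23,cv); (26,25,cv); (27,6,cv); (27,23,cv); (27,24,cv); (28,8,cv); (28,24,cv); (28,25,cv); (29,23,cv); (29,24,cv); (29,25,cv); (33,0,cv); (33,30,cv); (33,32,cv); (34,3,cv); (34,30,cv); (34,31,cv); (35,8,cv); (35,31,cv); (35,32,cv); (36,30,cv); (36,31,cv); (36,32,cv)
final:
nodes: 0:V, 2:V, 3:V, 6:V, 8:V, 16:V, 17:V, 18:V, 19:T, 20:T, 21:T, 22:T, 23:V, 24:V, 25:V, 26:T, 27:T, 28:T, 29:T, 30:V, 31:V, 32:V, 33:T, 34:T, 35:T, 36:T
edges: (19,2,cv); (19,16,cv); (19,18,cv); (20,3,cv); (20,16,cv); (20,17,cv); (21,8,cv); (21,17,cv); (21,18,cv); (22,16,cv); (22,17,cv); (22,18,cv); (26,3,cv); (26,23,cv); (26,25,cv); (27,6,cv); (27,23,cv); (27,24,cv); (28,8,cv); (28,24,cv); (28,25,cv); (29,23,cv); (29,24,cv); (29,25,cv); (33,0,cv); (33,30,cv); (33,32,cv); (34,3,cv); (34,30,cv); (34,31,cv); (35,8,cv); (35,31,cv); (35,32,cv); (36,30,cv); (36,31,cv); (36,32,cv)


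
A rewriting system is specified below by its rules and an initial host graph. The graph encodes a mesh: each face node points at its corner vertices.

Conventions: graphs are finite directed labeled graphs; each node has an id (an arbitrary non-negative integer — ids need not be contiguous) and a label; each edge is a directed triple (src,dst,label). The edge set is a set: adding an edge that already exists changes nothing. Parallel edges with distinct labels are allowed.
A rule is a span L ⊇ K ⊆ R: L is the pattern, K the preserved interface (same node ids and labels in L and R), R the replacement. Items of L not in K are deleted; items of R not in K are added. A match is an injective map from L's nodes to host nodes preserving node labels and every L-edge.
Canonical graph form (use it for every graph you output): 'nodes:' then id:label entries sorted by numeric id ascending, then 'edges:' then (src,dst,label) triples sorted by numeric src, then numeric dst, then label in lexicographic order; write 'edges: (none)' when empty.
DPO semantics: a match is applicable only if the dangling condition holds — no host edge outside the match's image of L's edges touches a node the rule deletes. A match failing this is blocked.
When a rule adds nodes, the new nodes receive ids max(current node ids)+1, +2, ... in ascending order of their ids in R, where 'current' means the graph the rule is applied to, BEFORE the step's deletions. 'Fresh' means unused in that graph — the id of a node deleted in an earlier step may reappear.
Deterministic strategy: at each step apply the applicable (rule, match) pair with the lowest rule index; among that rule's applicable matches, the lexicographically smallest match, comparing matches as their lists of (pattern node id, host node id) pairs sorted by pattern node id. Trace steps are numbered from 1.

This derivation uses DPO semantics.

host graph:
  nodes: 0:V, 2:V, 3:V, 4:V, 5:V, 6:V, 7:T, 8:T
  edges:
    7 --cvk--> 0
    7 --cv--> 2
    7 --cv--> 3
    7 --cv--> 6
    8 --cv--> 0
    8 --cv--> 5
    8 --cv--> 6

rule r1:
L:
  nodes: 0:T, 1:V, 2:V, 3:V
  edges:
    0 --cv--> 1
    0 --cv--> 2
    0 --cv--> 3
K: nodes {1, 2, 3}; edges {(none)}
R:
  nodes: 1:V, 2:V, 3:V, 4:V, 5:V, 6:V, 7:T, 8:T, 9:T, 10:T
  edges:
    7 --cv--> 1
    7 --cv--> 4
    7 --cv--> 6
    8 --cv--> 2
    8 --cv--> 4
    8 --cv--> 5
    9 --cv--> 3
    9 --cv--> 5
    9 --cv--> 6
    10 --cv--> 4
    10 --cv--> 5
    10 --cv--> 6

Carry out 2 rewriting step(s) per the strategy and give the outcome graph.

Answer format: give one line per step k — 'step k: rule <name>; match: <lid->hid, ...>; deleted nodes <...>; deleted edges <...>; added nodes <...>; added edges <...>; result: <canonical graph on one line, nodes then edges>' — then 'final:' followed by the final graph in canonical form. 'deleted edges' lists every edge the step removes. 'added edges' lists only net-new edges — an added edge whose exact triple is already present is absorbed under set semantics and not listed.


step 1: rule r1; match: 0->8, 1->0, 2->5, 3->6; deleted nodes 8; deleted edges (8,0,cv); (8,5,cv); (8,6,cv); added nodes 9, 10, 11, 12, 13, 14, 15; added edges (12,0,cv); (12,9,cv); (12,11,cv); (13,5,cv); (13,9,cv); (13,10,cv); (14,6,cv); (14,10,cv); (14,11,cv); (15,9,cv); (15,10,cv); (15,11,cv); result: nodes: 0:V, 2:V, 3:V, 4:V, 5:V, 6:V, 7:T, 9:V, 10:V, 11:V, 12:T, 13:T, 14:T, 15:T edges: (7,0,cvk); (7,2,cv); (7,3,cv); (7,6,cv); (12,0,cv); (12,9,cv); (12,11,cv); (13,5,cv); (13,9,cv); (13,10,cv); (14,6,cv); (14,10,cv); (14,11,cv); (15,9,cv); (15,10,cv); (15,11,cv)
step 2: rule r1; match: 0->12, 1->0, 2->9, 3->11; deleted nodes 12; deleted edges (12,0,cv); (12,9,cv); (12,11,cv); added nodes 16, 17, 18, 19, 20, 21, 22; added edges (19,0,cv); (19,16,cv); (19,18,cv); (20,9,cv); (20,16,cv); (20,17,cv); (21,11,cv); (21,17,cv); (21,18,cv); (22,16,cv); (22,17,cv); (22,18,cv); result: nodes: 0:V, 2:V, 3:V, 4:V, 5:V, 6:V, 7:T, 9:V, 10:V, 11:V, 13:T, 14:T, 15:T, 16:V, 17:V, 18:V, 19:T, 20:T, 21:T, 22:T edges: (7,0,cvk); (7,2,cv); (7,3,cv); (7,6,cv); (13,5,cv); (13,9,cv); (13,10,cv); (14,6,cv); (14,10,cv); (14,11,cv); (15,9,cv); (15,10,cv); (15,11,cv); (19,0,cv); (19,16,cv); (19,18,cv); (20,9,cv); (20,16,cv); (20,17,cv); (21,11,cv); (21,17,cv); (21,18,cv); (22,16,cv); (22,17,cv); (22,18,cv)
final:
nodes: 0:V, 2:V, 3:V, 4:V, 5:V, 6:V, 7:T, 9:V, 10:V, 11:V, 13:T, 14:T, 15:T, 16:V, 17:V, 18:V, 19:T, 20:T, 21:T, 22:T
edges: (7,0,cvk); (7,2,cv); (7,3,cv); (7,6,cv); (13,5,cv); (13,9,cv); (13,10,cv); (14,6,cv); (14,10,cv); (14,11,cv); (15,9,cv); (15,10,cv); (15,11,cv); (19,0,cv); (19,16,cv); (19,18,cv); (20,9,cv); (20,16,cv); (20,17,cv); (21,11,cv); (21,17,cv); (21,18,cv); (22,16,cv); (22,17,cv); (22,18,cv)


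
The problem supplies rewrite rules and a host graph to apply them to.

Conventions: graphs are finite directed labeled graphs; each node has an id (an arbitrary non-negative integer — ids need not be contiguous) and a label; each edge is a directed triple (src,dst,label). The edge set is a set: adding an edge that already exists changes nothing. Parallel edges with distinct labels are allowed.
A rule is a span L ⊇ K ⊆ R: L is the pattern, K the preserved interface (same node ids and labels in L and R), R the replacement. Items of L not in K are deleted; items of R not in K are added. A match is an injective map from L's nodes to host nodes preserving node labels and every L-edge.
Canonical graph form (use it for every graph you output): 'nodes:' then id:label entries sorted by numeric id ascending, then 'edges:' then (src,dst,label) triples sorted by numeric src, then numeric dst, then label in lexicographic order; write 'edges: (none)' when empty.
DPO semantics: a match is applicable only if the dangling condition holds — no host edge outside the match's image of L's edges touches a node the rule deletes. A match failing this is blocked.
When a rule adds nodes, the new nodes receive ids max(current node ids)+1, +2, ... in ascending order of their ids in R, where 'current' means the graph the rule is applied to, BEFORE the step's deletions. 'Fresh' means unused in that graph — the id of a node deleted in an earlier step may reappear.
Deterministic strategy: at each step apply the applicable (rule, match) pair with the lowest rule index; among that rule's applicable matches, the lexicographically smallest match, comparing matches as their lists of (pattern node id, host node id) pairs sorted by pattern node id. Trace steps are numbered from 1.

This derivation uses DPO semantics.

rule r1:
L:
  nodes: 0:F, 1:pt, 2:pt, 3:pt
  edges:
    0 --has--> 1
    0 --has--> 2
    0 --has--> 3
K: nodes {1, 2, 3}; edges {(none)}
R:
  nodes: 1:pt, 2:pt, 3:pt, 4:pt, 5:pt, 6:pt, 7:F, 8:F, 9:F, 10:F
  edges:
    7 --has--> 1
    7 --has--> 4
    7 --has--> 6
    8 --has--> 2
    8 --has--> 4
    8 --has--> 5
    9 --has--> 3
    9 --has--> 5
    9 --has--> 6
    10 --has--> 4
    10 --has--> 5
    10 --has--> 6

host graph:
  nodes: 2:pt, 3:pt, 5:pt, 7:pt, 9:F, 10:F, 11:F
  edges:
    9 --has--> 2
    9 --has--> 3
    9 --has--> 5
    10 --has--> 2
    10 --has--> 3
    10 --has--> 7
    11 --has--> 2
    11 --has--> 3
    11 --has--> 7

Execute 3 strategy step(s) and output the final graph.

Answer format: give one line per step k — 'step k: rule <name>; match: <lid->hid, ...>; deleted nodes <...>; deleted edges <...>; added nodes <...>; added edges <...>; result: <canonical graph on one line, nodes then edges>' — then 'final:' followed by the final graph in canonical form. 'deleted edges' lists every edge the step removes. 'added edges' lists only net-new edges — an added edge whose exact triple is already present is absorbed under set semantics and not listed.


step 1: rule r1; match: 0->9, 1->2, 2->3, 3->5; deleted nodes 9; deleted edges (9,2,has); (9,3,has); (9,5,has); added nodes 12, 13, 14, 15, 16, 17, 18; added edges (15,2,has); (15,12,has); (15,14,has); (16,3,has); (16,12,has); (16,13,has); (17,5,has); (17,13,has); (17,14,has); (18,12,has); (18,13,has); (18,14,has); result: nodes: 2:pt, 3:pt, 5:pt, 7:pt, 10:F, 11:F, 12:pt, 13:pt, 14:pt, 15:F, 16:F, 17:F, 18:F edges: (10,2,has); (10,3,has); (10,7,has); (11,2,has); (11,3,has); (11,7,has); (15,2,has); (15,12,has); (15,14,has); (16,3,has); (16,12,has); (16,13,has); (17,5,has); (17,13,has); (17,14,has); (18,12,has); (18,13,has); (18,14,has)
step 2: rule r1; match: 0->10, 1->2, 2->3, 3->7; deleted nodes 10; deleted edges (10,2,has); (10,3,has); (10,7,has); added nodes 19, 20, 21, 22, 23, 24, 25; added edges (22,2,has); (22,19,has); (22,21,has); (23,3,has); (23,19,has); (23,20,has); (24,7,has); (24,20,has); (24,21,has); (25,19,has); (25,20,has); (25,21,has); result: nodes: 2:pt, 3:pt, 5:pt, 7:pt, 11:F, 12:pt, 13:pt, 14:pt, 15:F, 16:F, 17:F, 18:F, 19:pt, 20:pt, 21:pt, 22:F, 23:F, 24:F, 25:F edges: (11,2,has); (11,3,has); (11,7,has); (15,2,has); (15,12,has); (15,14,has); (16,3,has); (16,12,has); (16,13,has); (17,5,has); (17,13,has); (17,14,has); (18,12,has); (18,13,has); (18,14,has); (22,2,has); (22,19,has); (22,21,has); (23,3,has); (23,19,has); (23,20,has); (24,7,has); (24,20,has); (24,21,has); (25,19,has); (25,20,has); (25,21,has)
step 3: rule r1; match: 0->11, 1->2, 2->3, 3->7; deleted nodes 11; deleted edges (11,2,has); (11,3,has); (11,7,has); added nodes 26, 27, 28, 29, 30, 31, 32; added edges (29,2,has); (29,26,has); (29,28,has); (30,3,has); (30,26,has); (30,27,has); (31,7,has); (31,27,has); (31,28,has); (32,26,has); (32,27,has); (32,28,has); result: nodes: 2:pt, 3:pt, 5:pt, 7:pt, 12:pt, 13:pt, 14:pt, 15:F, 16:F, 17:F, 18:F, 19:pt, 20:pt, 21:pt, 22:F, 23:F, 24:F, 25:F, 26:pt, 27:pt, 28:pt, 29:F, 30:F, 31:F, 32:F edges: (15,2,has); (15,12,has); (15,14,has); (16,3,has); (16,12,has); (16,13,has); (17,5,has); (17,13,has); (17,14,has); (18,12,has); (18,13,has); (18,14,has); (22,2,has); (22,19,has); (22,21,has); (23,3,has); (23,19,has); (23,20,has); (24,7,has); (24,20,has); (24,21,has); (25,19,has); (25,20,has); (25,21,has); (29,2,has); (29,26,has); (29,28,has); (30,3,has); (30,26,has); (30,27,has); (31,7,has); (31,27,has); (31,28,has); (32,26,has); (32,27,has); (32,28,has)
final:
nodes: 2:pt, 3:pt, 5:pt, 7:pt, 12:pt, 13:pt, 14:pt, 15:F, 16:F, 17:F, 18:F, 19:pt, 20:pt, 21:pt, 22:F, 23:F, 24:F, 25:F, 26:pt, 27:pt, 28:pt, 29:F, 30:F, 31:F, 32:F
edges: (15,2,has); (15,12,has); (15,14,has); (16,3,has); (16,12,has); (16,13,has); (17,5,has); (17,13,has); (17,14,has); (18,12,has); (18,13,has); (18,14,has); (22,2,has); (22,19,has); (22,21,has); (23,3,has); (23,19,has); (23,20,has); (24,7,has); (24,20,has); (24,21,has); (25,19,has); (25,20,has); (25,21,has); (29,2,has); (29,26,has); (29,28,has); (30,3,has); (30,26,has); (30,27,has); (31,7,has); (31,27,has); (31,28,has); (32,26,has); (32,27,has); (32,28,has)


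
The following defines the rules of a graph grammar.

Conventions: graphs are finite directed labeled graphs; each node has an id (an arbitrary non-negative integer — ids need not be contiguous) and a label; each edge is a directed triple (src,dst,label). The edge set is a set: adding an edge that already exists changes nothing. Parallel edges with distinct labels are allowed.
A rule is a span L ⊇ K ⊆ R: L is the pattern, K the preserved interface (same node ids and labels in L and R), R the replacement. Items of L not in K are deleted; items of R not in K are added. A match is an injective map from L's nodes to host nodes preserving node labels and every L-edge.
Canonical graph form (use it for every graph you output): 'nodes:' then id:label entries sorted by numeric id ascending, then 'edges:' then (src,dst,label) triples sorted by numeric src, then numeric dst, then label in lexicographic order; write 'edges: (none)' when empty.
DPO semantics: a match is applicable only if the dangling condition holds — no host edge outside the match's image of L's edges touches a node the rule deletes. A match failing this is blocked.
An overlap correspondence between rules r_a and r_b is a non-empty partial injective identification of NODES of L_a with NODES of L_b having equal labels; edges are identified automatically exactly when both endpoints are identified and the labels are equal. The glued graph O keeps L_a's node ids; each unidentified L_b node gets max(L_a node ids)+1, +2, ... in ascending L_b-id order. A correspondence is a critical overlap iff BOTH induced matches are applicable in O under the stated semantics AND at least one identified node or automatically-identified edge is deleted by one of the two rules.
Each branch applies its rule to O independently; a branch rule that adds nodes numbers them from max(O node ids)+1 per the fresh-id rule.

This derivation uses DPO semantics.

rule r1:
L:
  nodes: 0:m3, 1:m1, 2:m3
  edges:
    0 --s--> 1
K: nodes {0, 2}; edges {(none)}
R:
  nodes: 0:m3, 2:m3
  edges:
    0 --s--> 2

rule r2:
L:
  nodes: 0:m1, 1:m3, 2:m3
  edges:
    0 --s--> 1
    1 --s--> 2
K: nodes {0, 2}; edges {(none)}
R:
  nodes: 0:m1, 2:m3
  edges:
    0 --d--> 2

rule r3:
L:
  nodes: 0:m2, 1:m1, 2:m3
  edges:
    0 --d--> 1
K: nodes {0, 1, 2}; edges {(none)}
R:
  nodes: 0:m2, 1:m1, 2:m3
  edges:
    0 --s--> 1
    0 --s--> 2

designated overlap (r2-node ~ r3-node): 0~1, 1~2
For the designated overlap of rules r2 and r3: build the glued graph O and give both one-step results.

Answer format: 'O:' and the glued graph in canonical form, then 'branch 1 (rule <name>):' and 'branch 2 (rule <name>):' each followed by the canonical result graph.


O:
nodes: 0:m1, 1:m3, 2:m3, 3:m2
edges: (0,1,s); (1,2,s); (3,0,d)
branch 1 (rule r2):
nodes: 0:m1, 2:m3, 3:m2
edges: (0,2,d); (3,0,d)
branch 2 (rule r3):
nodes: 0:m1, 1:m3, 2:m3, 3:m2
edges: (0,1,s); (1,2,s); (3,0,s); (3,1,s)
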